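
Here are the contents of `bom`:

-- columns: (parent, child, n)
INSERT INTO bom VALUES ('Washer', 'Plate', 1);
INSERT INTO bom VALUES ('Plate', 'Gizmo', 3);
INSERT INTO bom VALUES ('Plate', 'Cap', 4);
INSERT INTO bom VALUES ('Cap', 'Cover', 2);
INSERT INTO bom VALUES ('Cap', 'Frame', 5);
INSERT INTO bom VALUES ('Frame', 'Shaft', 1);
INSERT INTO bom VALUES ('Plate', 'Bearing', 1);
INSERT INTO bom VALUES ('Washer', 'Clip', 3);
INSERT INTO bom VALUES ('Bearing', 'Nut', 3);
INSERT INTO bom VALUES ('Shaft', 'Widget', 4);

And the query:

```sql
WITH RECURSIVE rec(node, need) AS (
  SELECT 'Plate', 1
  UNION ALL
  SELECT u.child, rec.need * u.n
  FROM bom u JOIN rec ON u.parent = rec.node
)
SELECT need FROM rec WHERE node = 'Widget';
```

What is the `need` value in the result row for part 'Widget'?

80

Base: (Plate, need=1).
Iteration 1: components of {Plate} -> Bearing = 1*1 = 1, Cap = 1*4 = 4, Gizmo = 1*3 = 3.
Iteration 2: components of {Bearing,Cap,Gizmo} -> Cover = 4*2 = 8, Frame = 4*5 = 20, Nut = 1*3 = 3.
Iteration 3: components of {Cover,Frame,Nut} -> Shaft = 20*1 = 20.
Iteration 4: components of {Shaft} -> Widget = 20*4 = 80.
Iteration 5: no further components; recursion stops.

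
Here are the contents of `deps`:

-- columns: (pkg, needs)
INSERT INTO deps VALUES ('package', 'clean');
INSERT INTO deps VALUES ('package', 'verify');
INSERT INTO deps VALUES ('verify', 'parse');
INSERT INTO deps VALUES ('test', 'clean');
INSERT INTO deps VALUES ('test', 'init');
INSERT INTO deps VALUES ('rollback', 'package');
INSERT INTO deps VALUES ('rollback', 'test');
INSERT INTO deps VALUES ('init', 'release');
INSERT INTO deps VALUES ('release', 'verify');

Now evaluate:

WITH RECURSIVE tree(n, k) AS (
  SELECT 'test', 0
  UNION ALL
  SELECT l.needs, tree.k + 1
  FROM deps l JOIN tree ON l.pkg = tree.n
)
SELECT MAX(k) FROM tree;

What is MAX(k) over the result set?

4

Base: (test, k=0).
Iteration 1: edges from {test} -> (clean, k=1), (init, k=1).
Iteration 2: edges from {clean,init} -> (release, k=2).
Iteration 3: edges from {release} -> (verify, k=3).
Iteration 4: edges from {verify} -> (parse, k=4).
Iteration 5: no outgoing edges from {parse}; recursion stops.
k values: 0, 1, 1, 2, 3, 4; the maximum is 4.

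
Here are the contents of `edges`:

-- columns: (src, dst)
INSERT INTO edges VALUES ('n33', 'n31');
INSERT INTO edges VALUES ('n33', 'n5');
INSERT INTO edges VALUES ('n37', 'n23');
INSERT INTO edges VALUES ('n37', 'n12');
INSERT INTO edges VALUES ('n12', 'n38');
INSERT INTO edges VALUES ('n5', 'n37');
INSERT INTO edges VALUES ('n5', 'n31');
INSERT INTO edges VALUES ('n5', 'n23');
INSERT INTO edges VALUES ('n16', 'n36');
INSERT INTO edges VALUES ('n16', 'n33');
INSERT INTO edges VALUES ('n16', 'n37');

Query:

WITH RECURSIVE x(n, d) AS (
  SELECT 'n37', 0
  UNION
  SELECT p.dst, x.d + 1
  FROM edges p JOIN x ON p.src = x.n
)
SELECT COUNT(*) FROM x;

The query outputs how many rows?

4

Base: (n37, d=0).
Iteration 1: edges from {n37} -> (n12, d=1), (n23, d=1).
Iteration 2: edges from {n12,n23} -> (n38, d=2).
Iteration 3: no outgoing edges from {n38}; recursion stops.
Total rows emitted: 4.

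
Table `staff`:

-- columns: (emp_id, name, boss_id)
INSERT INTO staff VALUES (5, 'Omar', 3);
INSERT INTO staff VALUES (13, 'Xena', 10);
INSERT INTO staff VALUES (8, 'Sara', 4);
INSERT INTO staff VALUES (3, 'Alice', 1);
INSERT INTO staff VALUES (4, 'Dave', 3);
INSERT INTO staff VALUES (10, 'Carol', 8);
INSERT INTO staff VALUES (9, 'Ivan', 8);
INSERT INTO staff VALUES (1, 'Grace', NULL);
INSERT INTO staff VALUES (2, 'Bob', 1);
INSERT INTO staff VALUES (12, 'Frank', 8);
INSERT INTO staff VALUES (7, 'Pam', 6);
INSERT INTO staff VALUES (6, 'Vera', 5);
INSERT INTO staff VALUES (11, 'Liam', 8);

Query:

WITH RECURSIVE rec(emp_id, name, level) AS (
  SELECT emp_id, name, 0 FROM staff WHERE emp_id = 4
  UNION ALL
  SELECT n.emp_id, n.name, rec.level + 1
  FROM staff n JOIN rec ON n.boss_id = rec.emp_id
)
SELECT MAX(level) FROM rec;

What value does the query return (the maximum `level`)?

Base: emp_id=4 (Dave) at level 0.
Iteration 1: rows with boss_id in {4} -> Sara (id 8, level 1).
Iteration 2: rows with boss_id in {8} -> Ivan (id 9, level 2), Carol (id 10, level 2), Liam (id 11, level 2), Frank (id 12, level 2).
Iteration 3: rows with boss_id in {9,10,11,12} -> Xena (id 13, level 3).
Iteration 4: no rows with boss_id in {13}; recursion stops.
level values: 0, 1, 2, 2, 2, 2, 3; the maximum is 3.

3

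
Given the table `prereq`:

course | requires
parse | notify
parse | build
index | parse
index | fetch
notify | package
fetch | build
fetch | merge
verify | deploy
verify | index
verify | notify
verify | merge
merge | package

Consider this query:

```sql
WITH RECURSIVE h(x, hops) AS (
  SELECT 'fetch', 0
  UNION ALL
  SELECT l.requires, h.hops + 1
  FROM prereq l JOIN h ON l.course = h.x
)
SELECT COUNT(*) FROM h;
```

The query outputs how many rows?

4

Base: (fetch, hops=0).
Iteration 1: edges from {fetch} -> (build, hops=1), (merge, hops=1).
Iteration 2: edges from {build,merge} -> (package, hops=2).
Iteration 3: no outgoing edges from {package}; recursion stops.
Total rows emitted: 4.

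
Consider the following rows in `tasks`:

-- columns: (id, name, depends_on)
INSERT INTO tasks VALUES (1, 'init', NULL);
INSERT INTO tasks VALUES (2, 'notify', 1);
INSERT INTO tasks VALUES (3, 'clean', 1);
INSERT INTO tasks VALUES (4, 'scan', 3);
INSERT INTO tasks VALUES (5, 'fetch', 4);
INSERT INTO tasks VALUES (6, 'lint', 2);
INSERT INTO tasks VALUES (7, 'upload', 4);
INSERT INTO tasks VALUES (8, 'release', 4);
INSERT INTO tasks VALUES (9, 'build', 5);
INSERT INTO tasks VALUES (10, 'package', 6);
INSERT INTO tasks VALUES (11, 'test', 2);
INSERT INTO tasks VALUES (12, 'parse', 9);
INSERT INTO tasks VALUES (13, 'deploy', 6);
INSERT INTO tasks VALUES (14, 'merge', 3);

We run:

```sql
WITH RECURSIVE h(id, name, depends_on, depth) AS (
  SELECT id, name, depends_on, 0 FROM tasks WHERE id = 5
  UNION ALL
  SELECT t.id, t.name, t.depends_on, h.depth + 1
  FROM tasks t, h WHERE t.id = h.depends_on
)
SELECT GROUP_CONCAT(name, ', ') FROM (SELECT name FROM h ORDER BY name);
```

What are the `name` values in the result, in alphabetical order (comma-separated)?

Base: id=5 (fetch), depends_on=4, depth 0.
Iteration 1: join on id=4 -> scan (id 4, depends_on=3, depth 1).
Iteration 2: join on id=3 -> clean (id 3, depends_on=1, depth 2).
Iteration 3: join on id=1 -> init (id 1, depends_on=NULL, depth 3).
Iteration 4: depends_on is NULL; no match; recursion stops.

clean, fetch, init, scan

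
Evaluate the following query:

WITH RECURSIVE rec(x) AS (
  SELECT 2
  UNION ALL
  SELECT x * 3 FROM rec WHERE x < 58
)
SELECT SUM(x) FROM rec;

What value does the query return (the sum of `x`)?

242

Base: x=2.
Iteration 1: 2 < 58 holds -> x = 2 * 3 = 6.
Iteration 2: 6 < 58 holds -> x = 6 * 3 = 18.
Iteration 3: 18 < 58 holds -> x = 18 * 3 = 54.
Iteration 4: 54 < 58 holds -> x = 54 * 3 = 162.
Iteration 5: 162 < 58 fails; recursion stops.
SUM(x) = 2 + 6 + 18 + 54 + 162 = 242.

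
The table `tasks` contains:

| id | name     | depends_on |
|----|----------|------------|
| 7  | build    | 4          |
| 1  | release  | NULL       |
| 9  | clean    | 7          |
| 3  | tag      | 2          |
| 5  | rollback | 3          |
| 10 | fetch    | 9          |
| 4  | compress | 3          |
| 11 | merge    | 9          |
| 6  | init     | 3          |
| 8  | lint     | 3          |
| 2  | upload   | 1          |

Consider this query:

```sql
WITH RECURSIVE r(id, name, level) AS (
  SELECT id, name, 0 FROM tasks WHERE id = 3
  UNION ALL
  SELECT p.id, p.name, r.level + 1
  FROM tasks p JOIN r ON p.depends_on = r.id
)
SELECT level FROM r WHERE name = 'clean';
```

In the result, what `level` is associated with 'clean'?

Base: id=3 (tag) at level 0.
Iteration 1: rows with depends_on in {3} -> compress (id 4, level 1), rollback (id 5, level 1), init (id 6, level 1), lint (id 8, level 1).
Iteration 2: rows with depends_on in {4,5,6,8} -> build (id 7, level 2).
Iteration 3: rows with depends_on in {7} -> clean (id 9, level 3).
Iteration 4: rows with depends_on in {9} -> fetch (id 10, level 4), merge (id 11, level 4).
Iteration 5: no rows with depends_on in {10,11}; recursion stops.

3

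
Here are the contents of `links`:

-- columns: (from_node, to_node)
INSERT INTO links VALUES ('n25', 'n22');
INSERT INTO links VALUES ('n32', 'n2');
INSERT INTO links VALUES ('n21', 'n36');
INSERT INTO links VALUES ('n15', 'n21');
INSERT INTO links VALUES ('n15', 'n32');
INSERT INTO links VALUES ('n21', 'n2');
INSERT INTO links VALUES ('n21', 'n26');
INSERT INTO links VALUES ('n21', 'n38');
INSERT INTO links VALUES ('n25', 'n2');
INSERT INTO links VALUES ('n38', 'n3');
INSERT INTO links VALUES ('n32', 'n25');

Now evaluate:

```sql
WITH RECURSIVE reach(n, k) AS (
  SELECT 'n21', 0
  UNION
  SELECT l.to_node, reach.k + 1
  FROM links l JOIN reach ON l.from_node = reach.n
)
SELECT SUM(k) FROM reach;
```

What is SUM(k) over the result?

Base: (n21, k=0).
Iteration 1: edges from {n21} -> (n2, k=1), (n26, k=1), (n36, k=1), (n38, k=1).
Iteration 2: edges from {n2,n26,n36,n38} -> (n3, k=2).
Iteration 3: no outgoing edges from {n3}; recursion stops.
SUM(k) = 0 + 1 + 1 + 1 + 1 + 2 = 6.

6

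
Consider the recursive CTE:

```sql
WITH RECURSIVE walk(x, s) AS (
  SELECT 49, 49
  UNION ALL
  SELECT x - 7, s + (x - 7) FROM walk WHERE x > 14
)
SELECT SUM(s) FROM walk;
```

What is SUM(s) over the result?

784

Base: x=49, s=49.
Iteration 1: 49 > 14 holds -> x = 49 - 7 = 42, s = 49 + 42 = 91.
Iteration 2: 42 > 14 holds -> x = 42 - 7 = 35, s = 91 + 35 = 126.
Iteration 3: 35 > 14 holds -> x = 35 - 7 = 28, s = 126 + 28 = 154.
Iteration 4: 28 > 14 holds -> x = 28 - 7 = 21, s = 154 + 21 = 175.
Iteration 5: 21 > 14 holds -> x = 21 - 7 = 14, s = 175 + 14 = 189.
Iteration 6: 14 > 14 fails; recursion stops.
SUM(s) = 49 + 91 + 126 + 154 + 175 + 189 = 784.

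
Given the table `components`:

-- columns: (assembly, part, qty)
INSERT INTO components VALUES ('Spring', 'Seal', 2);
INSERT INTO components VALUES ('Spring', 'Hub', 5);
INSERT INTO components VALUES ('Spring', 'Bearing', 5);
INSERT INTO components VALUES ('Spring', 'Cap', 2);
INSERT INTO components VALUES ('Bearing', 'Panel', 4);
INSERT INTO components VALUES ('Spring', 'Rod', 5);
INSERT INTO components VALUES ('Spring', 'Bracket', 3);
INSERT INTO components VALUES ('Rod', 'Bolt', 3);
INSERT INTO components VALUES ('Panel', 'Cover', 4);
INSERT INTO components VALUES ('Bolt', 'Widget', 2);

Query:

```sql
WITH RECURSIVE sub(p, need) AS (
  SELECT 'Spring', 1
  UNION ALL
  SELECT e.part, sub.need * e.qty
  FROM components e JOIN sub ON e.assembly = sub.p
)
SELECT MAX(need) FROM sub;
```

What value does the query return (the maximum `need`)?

Base: (Spring, need=1).
Iteration 1: components of {Spring} -> Bearing = 1*5 = 5, Bracket = 1*3 = 3, Cap = 1*2 = 2, Hub = 1*5 = 5, Rod = 1*5 = 5, Seal = 1*2 = 2.
Iteration 2: components of {Bearing,Bracket,Cap,Hub,Rod,Seal} -> Bolt = 5*3 = 15, Panel = 5*4 = 20.
Iteration 3: components of {Bolt,Panel} -> Cover = 20*4 = 80, Widget = 15*2 = 30.
Iteration 4: no further components; recursion stops.
need values: 1, 2, 5, 5, 2, 5, 3, 20, 15, 80, 30; the maximum is 80.

80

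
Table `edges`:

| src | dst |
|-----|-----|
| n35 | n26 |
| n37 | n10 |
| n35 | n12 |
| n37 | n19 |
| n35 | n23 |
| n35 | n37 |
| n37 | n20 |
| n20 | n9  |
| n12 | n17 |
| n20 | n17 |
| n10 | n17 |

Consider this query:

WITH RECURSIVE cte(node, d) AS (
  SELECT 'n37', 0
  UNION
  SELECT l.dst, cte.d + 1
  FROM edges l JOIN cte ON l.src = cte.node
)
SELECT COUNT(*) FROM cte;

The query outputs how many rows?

Base: (n37, d=0).
Iteration 1: edges from {n37} -> (n10, d=1), (n19, d=1), (n20, d=1).
Iteration 2: edges from {n10,n19,n20} -> (n17, d=2), (n9, d=2). [UNION drops 1 duplicate row(s)]
Iteration 3: no outgoing edges from {n17,n9}; recursion stops.
Total rows emitted: 6.

6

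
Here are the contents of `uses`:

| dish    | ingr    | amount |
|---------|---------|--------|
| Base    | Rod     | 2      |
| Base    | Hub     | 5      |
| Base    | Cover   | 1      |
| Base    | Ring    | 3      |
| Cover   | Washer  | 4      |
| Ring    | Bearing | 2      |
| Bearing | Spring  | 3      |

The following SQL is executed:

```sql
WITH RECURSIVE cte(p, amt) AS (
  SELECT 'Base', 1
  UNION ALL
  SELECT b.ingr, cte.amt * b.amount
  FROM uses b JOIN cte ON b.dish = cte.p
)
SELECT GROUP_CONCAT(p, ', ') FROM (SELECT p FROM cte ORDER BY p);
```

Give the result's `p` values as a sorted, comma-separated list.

Base, Bearing, Cover, Hub, Ring, Rod, Spring, Washer

Base: (Base, amt=1).
Iteration 1: components of {Base} -> Cover = 1*1 = 1, Hub = 1*5 = 5, Ring = 1*3 = 3, Rod = 1*2 = 2.
Iteration 2: components of {Cover,Hub,Ring,Rod} -> Bearing = 3*2 = 6, Washer = 1*4 = 4.
Iteration 3: components of {Bearing,Washer} -> Spring = 6*3 = 18.
Iteration 4: no further components; recursion stops.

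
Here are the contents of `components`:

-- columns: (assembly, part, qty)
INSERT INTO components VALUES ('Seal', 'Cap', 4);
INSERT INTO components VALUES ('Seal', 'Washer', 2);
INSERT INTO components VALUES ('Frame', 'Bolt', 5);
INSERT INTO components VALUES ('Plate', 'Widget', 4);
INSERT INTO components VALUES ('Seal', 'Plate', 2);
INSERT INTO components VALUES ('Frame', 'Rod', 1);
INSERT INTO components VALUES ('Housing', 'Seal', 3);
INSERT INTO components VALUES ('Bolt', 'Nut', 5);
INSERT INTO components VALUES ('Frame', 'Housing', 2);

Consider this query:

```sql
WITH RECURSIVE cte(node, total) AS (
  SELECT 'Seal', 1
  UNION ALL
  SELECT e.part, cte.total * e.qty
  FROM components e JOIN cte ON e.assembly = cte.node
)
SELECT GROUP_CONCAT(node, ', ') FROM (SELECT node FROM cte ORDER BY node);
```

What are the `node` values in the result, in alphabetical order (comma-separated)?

Cap, Plate, Seal, Washer, Widget

Base: (Seal, total=1).
Iteration 1: components of {Seal} -> Cap = 1*4 = 4, Plate = 1*2 = 2, Washer = 1*2 = 2.
Iteration 2: components of {Cap,Plate,Washer} -> Widget = 2*4 = 8.
Iteration 3: no further components; recursion stops.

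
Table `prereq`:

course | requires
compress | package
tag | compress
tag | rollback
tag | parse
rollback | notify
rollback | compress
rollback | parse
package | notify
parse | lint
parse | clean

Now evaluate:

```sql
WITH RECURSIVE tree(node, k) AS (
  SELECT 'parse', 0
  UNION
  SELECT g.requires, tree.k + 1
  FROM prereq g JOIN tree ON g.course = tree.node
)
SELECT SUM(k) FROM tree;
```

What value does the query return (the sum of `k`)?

Base: (parse, k=0).
Iteration 1: edges from {parse} -> (clean, k=1), (lint, k=1).
Iteration 2: no outgoing edges from {clean,lint}; recursion stops.
SUM(k) = 0 + 1 + 1 = 2.

2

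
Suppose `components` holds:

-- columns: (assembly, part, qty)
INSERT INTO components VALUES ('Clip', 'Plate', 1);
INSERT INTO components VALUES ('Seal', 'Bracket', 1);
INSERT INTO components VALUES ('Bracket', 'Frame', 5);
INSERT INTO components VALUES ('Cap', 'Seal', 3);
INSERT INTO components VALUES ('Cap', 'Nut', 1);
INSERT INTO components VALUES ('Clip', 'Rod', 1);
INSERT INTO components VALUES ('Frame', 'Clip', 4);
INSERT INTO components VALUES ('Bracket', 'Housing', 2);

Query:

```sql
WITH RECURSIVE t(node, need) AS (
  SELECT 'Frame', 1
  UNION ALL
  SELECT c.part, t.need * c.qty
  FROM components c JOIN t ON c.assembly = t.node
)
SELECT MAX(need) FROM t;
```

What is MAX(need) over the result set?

Base: (Frame, need=1).
Iteration 1: components of {Frame} -> Clip = 1*4 = 4.
Iteration 2: components of {Clip} -> Plate = 4*1 = 4, Rod = 4*1 = 4.
Iteration 3: no further components; recursion stops.
need values: 1, 4, 4, 4; the maximum is 4.

4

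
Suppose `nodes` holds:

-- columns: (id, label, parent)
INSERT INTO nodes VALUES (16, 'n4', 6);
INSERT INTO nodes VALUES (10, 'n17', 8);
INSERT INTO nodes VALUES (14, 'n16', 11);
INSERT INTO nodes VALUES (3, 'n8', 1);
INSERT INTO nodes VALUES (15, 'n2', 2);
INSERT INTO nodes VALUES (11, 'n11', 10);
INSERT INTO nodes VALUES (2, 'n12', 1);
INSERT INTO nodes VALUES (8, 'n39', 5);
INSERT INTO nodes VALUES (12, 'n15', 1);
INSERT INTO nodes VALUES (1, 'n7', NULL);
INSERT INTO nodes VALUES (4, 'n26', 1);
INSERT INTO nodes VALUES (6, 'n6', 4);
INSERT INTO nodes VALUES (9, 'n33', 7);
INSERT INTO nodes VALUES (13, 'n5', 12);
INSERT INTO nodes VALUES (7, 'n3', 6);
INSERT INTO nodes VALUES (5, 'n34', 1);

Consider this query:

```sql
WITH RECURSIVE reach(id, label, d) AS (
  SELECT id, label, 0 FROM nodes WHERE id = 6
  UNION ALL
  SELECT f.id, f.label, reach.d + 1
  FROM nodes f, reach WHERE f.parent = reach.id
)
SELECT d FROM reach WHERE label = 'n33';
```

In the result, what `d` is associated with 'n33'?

2

Base: id=6 (n6) at d 0.
Iteration 1: rows with parent in {6} -> n3 (id 7, d 1), n4 (id 16, d 1).
Iteration 2: rows with parent in {7,16} -> n33 (id 9, d 2).
Iteration 3: no rows with parent in {9}; recursion stops.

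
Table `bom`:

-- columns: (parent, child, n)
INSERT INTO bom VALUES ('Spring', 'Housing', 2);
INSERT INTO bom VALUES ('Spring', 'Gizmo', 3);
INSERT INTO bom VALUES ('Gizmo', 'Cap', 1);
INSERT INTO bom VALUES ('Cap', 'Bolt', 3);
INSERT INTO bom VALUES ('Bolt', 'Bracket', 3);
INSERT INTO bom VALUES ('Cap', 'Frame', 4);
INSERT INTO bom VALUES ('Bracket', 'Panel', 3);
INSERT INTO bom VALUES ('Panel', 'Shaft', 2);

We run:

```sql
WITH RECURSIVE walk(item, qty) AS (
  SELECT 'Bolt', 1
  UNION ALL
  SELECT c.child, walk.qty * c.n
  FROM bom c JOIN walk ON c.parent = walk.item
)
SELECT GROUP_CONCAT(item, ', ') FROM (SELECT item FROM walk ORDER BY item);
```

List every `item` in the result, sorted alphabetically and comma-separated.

Bolt, Bracket, Panel, Shaft

Base: (Bolt, qty=1).
Iteration 1: components of {Bolt} -> Bracket = 1*3 = 3.
Iteration 2: components of {Bracket} -> Panel = 3*3 = 9.
Iteration 3: components of {Panel} -> Shaft = 9*2 = 18.
Iteration 4: no further components; recursion stops.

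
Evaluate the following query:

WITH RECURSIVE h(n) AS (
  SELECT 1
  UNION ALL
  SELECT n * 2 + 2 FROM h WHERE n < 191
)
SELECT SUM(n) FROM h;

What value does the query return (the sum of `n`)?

749

Base: n=1.
Iteration 1: 1 < 191 holds -> n = 1 * 2 + 2 = 4.
Iteration 2: 4 < 191 holds -> n = 4 * 2 + 2 = 10.
Iteration 3: 10 < 191 holds -> n = 10 * 2 + 2 = 22.
Iteration 4: 22 < 191 holds -> n = 22 * 2 + 2 = 46.
Iteration 5: 46 < 191 holds -> n = 46 * 2 + 2 = 94.
Iteration 6: 94 < 191 holds -> n = 94 * 2 + 2 = 190.
Iteration 7: 190 < 191 holds -> n = 190 * 2 + 2 = 382.
Iteration 8: 382 < 191 fails; recursion stops.
SUM(n) = 1 + 4 + 10 + 22 + 46 + 94 + 190 + 382 = 749.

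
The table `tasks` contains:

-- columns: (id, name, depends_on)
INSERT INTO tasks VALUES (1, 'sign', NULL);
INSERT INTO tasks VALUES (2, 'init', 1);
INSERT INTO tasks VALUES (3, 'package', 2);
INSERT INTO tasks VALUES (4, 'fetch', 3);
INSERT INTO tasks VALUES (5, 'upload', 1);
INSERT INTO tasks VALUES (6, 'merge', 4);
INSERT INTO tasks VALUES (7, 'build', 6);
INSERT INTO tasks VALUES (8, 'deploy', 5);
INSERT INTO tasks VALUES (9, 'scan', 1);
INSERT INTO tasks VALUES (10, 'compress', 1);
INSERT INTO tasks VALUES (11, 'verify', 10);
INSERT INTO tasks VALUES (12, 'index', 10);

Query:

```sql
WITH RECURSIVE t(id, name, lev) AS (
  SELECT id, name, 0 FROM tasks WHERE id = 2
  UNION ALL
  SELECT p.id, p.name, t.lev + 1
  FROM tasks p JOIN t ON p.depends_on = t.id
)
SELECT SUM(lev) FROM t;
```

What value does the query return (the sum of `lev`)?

Base: id=2 (init) at lev 0.
Iteration 1: rows with depends_on in {2} -> package (id 3, lev 1).
Iteration 2: rows with depends_on in {3} -> fetch (id 4, lev 2).
Iteration 3: rows with depends_on in {4} -> merge (id 6, lev 3).
Iteration 4: rows with depends_on in {6} -> build (id 7, lev 4).
Iteration 5: no rows with depends_on in {7}; recursion stops.
SUM(lev) = 0 + 1 + 2 + 3 + 4 = 10.

10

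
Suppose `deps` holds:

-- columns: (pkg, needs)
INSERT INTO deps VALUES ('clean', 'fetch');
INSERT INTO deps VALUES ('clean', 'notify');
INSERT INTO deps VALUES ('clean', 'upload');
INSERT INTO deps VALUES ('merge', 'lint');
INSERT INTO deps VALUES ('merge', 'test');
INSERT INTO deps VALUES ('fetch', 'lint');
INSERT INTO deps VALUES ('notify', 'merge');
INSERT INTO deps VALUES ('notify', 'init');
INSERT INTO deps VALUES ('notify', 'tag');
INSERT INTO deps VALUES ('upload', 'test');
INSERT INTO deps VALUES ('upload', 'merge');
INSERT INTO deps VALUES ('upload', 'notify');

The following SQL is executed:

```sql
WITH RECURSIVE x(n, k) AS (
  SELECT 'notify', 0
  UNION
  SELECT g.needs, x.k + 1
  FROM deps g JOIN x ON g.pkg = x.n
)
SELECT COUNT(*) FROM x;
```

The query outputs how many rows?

Base: (notify, k=0).
Iteration 1: edges from {notify} -> (init, k=1), (merge, k=1), (tag, k=1).
Iteration 2: edges from {init,merge,tag} -> (lint, k=2), (test, k=2).
Iteration 3: no outgoing edges from {lint,test}; recursion stops.
Total rows emitted: 6.

6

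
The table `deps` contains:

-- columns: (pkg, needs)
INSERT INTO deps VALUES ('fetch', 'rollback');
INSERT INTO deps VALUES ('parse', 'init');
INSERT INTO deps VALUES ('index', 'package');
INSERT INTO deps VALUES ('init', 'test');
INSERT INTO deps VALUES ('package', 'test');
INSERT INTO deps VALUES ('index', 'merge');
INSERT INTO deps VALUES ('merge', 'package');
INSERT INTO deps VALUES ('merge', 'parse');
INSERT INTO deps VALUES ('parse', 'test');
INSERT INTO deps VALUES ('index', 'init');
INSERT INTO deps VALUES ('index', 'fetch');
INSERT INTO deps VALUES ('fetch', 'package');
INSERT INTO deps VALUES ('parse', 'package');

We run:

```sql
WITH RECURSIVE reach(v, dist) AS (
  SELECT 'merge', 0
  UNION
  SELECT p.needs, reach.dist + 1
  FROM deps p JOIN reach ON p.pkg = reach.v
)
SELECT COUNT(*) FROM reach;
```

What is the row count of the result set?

Base: (merge, dist=0).
Iteration 1: edges from {merge} -> (package, dist=1), (parse, dist=1).
Iteration 2: edges from {package,parse} -> (init, dist=2), (package, dist=2), (test, dist=2). [UNION drops 1 duplicate row(s)]
Iteration 3: edges from {init,package,test} -> (test, dist=3). [UNION drops 1 duplicate row(s)]
Iteration 4: no outgoing edges from {test}; recursion stops.
Total rows emitted: 7.

7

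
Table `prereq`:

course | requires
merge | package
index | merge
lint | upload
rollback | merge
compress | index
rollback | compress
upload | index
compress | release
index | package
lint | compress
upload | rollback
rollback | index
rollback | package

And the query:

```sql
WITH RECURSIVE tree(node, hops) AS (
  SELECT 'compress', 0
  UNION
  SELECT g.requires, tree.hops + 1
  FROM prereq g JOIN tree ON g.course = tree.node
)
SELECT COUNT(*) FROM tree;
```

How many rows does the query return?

Base: (compress, hops=0).
Iteration 1: edges from {compress} -> (index, hops=1), (release, hops=1).
Iteration 2: edges from {index,release} -> (merge, hops=2), (package, hops=2).
Iteration 3: edges from {merge,package} -> (package, hops=3).
Iteration 4: no outgoing edges from {package}; recursion stops.
Total rows emitted: 6.

6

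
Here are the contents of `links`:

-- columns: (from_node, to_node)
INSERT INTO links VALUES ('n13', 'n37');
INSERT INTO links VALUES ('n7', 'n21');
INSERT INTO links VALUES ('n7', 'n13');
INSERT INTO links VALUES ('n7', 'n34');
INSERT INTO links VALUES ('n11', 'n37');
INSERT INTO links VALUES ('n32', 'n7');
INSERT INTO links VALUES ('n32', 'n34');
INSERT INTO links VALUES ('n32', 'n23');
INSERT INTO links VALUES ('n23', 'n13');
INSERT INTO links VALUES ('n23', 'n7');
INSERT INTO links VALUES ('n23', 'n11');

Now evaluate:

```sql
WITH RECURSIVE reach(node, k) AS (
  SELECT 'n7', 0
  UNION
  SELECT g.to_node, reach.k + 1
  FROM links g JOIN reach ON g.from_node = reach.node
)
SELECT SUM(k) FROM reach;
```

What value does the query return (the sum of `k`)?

Base: (n7, k=0).
Iteration 1: edges from {n7} -> (n13, k=1), (n21, k=1), (n34, k=1).
Iteration 2: edges from {n13,n21,n34} -> (n37, k=2).
Iteration 3: no outgoing edges from {n37}; recursion stops.
SUM(k) = 0 + 1 + 1 + 1 + 2 = 5.

5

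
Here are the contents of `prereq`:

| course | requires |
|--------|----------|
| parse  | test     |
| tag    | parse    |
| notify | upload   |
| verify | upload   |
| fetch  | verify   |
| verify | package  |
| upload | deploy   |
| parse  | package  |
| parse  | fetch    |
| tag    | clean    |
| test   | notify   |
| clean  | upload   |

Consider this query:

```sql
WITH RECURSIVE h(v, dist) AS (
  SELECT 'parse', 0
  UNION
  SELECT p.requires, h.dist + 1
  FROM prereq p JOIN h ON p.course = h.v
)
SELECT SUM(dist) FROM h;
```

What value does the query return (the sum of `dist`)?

Base: (parse, dist=0).
Iteration 1: edges from {parse} -> (fetch, dist=1), (package, dist=1), (test, dist=1).
Iteration 2: edges from {fetch,package,test} -> (notify, dist=2), (verify, dist=2).
Iteration 3: edges from {notify,verify} -> (package, dist=3), (upload, dist=3). [UNION drops 1 duplicate row(s)]
Iteration 4: edges from {package,upload} -> (deploy, dist=4).
Iteration 5: no outgoing edges from {deploy}; recursion stops.
SUM(dist) = 0 + 1 + 1 + 1 + 2 + 2 + 3 + 3 + 4 = 17.

17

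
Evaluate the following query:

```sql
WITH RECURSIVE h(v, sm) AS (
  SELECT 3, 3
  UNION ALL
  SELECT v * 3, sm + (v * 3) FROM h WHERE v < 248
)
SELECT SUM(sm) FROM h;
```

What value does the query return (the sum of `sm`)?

Base: v=3, sm=3.
Iteration 1: 3 < 248 holds -> v = 3 * 3 = 9, sm = 3 + 9 = 12.
Iteration 2: 9 < 248 holds -> v = 9 * 3 = 27, sm = 12 + 27 = 39.
Iteration 3: 27 < 248 holds -> v = 27 * 3 = 81, sm = 39 + 81 = 120.
Iteration 4: 81 < 248 holds -> v = 81 * 3 = 243, sm = 120 + 243 = 363.
Iteration 5: 243 < 248 holds -> v = 243 * 3 = 729, sm = 363 + 729 = 1092.
Iteration 6: 729 < 248 fails; recursion stops.
SUM(sm) = 3 + 12 + 39 + 120 + 363 + 1092 = 1629.

1629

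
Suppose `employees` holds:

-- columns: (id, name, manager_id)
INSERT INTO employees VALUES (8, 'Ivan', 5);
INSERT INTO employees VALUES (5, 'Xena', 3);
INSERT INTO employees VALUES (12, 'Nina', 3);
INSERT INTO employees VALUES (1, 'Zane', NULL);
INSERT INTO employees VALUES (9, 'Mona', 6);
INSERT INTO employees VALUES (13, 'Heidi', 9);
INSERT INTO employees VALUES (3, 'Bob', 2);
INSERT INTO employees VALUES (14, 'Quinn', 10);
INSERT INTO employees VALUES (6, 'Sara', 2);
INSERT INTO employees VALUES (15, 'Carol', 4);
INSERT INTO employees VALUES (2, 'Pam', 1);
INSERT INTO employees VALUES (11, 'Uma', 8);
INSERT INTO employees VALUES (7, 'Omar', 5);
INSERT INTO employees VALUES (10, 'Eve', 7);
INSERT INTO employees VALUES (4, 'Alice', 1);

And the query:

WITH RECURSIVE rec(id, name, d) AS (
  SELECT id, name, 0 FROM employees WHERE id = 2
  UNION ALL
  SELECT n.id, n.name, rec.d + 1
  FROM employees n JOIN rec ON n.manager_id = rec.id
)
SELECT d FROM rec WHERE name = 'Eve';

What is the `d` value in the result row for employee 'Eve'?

4

Base: id=2 (Pam) at d 0.
Iteration 1: rows with manager_id in {2} -> Bob (id 3, d 1), Sara (id 6, d 1).
Iteration 2: rows with manager_id in {3,6} -> Xena (id 5, d 2), Mona (id 9, d 2), Nina (id 12, d 2).
Iteration 3: rows with manager_id in {5,9,12} -> Omar (id 7, d 3), Ivan (id 8, d 3), Heidi (id 13, d 3).
Iteration 4: rows with manager_id in {7,8,13} -> Eve (id 10, d 4), Uma (id 11, d 4).
Iteration 5: rows with manager_id in {10,11} -> Quinn (id 14, d 5).
Iteration 6: no rows with manager_id in {14}; recursion stops.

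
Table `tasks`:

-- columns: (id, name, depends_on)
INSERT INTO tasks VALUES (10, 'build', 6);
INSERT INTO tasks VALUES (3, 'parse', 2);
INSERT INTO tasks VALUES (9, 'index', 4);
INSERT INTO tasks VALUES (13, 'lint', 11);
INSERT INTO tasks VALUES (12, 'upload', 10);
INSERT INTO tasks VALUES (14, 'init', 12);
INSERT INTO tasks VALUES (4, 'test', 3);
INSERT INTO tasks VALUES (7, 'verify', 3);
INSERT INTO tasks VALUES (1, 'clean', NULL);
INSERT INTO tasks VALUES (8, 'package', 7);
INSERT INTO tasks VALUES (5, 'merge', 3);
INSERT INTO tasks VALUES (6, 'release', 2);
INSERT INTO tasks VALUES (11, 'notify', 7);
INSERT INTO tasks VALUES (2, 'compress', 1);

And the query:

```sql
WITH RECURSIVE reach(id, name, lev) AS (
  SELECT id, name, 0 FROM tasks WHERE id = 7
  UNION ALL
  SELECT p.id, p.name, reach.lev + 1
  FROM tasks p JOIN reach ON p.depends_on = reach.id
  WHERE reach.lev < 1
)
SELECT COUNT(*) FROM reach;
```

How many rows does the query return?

Base: id=7 (verify) at lev 0.
Iteration 1: rows with depends_on in {7} -> package (id 8, lev 1), notify (id 11, lev 1).
Iteration 2: lev < 1 fails for all current rows; recursion stops.
Total rows emitted: 3.

3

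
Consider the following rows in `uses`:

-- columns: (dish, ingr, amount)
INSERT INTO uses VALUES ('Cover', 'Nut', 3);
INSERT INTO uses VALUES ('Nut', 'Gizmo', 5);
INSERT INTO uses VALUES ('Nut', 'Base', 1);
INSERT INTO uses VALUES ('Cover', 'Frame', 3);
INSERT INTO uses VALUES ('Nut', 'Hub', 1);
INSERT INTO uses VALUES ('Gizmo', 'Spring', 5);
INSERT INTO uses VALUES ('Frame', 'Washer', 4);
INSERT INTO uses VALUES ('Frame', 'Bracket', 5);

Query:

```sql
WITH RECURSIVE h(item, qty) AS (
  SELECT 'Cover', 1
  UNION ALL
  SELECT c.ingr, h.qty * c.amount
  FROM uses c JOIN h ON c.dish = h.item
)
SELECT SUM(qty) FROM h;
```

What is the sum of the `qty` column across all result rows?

130

Base: (Cover, qty=1).
Iteration 1: components of {Cover} -> Frame = 1*3 = 3, Nut = 1*3 = 3.
Iteration 2: components of {Frame,Nut} -> Base = 3*1 = 3, Bracket = 3*5 = 15, Gizmo = 3*5 = 15, Hub = 3*1 = 3, Washer = 3*4 = 12.
Iteration 3: components of {Base,Bracket,Gizmo,Hub,Washer} -> Spring = 15*5 = 75.
Iteration 4: no further components; recursion stops.
SUM(qty) = 1 + 3 + 3 + 15 + 3 + 3 + 12 + 15 + 75 = 130.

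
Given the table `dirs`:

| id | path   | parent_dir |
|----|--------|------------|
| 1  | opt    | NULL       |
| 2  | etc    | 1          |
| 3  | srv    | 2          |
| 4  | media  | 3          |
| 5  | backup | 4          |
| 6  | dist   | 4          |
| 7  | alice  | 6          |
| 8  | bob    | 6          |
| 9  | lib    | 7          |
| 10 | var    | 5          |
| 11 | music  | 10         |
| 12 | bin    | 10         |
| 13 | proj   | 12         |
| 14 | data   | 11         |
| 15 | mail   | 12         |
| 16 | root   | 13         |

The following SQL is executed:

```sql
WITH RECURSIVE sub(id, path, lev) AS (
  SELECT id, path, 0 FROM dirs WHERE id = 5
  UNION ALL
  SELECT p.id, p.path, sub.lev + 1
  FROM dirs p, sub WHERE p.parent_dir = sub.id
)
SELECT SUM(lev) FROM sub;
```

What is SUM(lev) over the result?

Base: id=5 (backup) at lev 0.
Iteration 1: rows with parent_dir in {5} -> var (id 10, lev 1).
Iteration 2: rows with parent_dir in {10} -> music (id 11, lev 2), bin (id 12, lev 2).
Iteration 3: rows with parent_dir in {11,12} -> proj (id 13, lev 3), data (id 14, lev 3), mail (id 15, lev 3).
Iteration 4: rows with parent_dir in {13,14,15} -> root (id 16, lev 4).
Iteration 5: no rows with parent_dir in {16}; recursion stops.
SUM(lev) = 0 + 1 + 2 + 2 + 3 + 3 + 3 + 4 = 18.

18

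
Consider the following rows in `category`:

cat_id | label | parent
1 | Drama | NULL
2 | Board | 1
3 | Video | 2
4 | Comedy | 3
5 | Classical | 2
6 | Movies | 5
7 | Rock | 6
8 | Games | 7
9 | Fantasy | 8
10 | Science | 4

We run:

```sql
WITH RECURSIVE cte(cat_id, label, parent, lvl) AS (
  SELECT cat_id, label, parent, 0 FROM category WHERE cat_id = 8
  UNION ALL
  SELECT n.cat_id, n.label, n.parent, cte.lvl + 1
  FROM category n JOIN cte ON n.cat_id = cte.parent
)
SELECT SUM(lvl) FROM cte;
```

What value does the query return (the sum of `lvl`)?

15

Base: cat_id=8 (Games), parent=7, lvl 0.
Iteration 1: join on cat_id=7 -> Rock (id 7, parent=6, lvl 1).
Iteration 2: join on cat_id=6 -> Movies (id 6, parent=5, lvl 2).
Iteration 3: join on cat_id=5 -> Classical (id 5, parent=2, lvl 3).
Iteration 4: join on cat_id=2 -> Board (id 2, parent=1, lvl 4).
Iteration 5: join on cat_id=1 -> Drama (id 1, parent=NULL, lvl 5).
Iteration 6: parent is NULL; no match; recursion stops.
SUM(lvl) = 0 + 1 + 2 + 3 + 4 + 5 = 15.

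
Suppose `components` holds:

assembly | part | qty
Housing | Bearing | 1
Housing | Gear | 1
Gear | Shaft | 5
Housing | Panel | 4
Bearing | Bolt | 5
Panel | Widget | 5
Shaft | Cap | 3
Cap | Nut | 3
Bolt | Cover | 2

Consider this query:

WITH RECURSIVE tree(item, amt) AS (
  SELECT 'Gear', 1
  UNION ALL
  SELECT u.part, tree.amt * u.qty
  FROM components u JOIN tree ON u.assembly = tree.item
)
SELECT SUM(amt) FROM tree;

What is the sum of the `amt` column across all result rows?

Base: (Gear, amt=1).
Iteration 1: components of {Gear} -> Shaft = 1*5 = 5.
Iteration 2: components of {Shaft} -> Cap = 5*3 = 15.
Iteration 3: components of {Cap} -> Nut = 15*3 = 45.
Iteration 4: no further components; recursion stops.
SUM(amt) = 1 + 5 + 15 + 45 = 66.

66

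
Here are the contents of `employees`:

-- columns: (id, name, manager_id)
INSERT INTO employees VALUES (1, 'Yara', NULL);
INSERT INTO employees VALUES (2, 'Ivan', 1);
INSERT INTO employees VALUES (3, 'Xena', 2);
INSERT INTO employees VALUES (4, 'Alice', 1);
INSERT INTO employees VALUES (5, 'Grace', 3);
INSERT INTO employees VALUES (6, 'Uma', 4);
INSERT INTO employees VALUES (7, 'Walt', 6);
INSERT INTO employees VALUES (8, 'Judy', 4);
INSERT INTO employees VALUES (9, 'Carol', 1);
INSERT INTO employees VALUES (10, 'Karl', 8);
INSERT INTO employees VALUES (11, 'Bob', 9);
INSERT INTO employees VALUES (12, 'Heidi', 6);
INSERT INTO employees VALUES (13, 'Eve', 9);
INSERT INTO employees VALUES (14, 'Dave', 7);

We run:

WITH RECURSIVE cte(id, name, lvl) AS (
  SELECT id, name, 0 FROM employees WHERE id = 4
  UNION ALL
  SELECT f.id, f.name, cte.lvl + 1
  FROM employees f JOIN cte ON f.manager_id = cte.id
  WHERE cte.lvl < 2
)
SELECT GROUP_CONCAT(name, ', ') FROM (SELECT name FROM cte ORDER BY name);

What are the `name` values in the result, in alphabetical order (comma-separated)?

Base: id=4 (Alice) at lvl 0.
Iteration 1: rows with manager_id in {4} -> Uma (id 6, lvl 1), Judy (id 8, lvl 1).
Iteration 2: rows with manager_id in {6,8} -> Walt (id 7, lvl 2), Karl (id 10, lvl 2), Heidi (id 12, lvl 2).
Iteration 3: lvl < 2 fails for all current rows; recursion stops.

Alice, Heidi, Judy, Karl, Uma, Walt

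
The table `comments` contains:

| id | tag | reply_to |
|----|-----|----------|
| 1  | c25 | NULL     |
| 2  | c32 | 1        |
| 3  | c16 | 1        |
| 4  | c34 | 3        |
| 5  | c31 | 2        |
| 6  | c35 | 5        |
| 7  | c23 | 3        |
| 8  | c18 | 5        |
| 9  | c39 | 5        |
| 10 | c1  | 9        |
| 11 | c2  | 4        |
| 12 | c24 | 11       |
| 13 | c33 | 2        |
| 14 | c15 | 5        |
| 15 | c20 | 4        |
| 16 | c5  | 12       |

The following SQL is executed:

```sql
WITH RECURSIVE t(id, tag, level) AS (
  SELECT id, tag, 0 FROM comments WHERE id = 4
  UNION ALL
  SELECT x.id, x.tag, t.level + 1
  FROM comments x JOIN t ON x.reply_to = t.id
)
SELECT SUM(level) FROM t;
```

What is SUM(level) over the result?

Base: id=4 (c34) at level 0.
Iteration 1: rows with reply_to in {4} -> c2 (id 11, level 1), c20 (id 15, level 1).
Iteration 2: rows with reply_to in {11,15} -> c24 (id 12, level 2).
Iteration 3: rows with reply_to in {12} -> c5 (id 16, level 3).
Iteration 4: no rows with reply_to in {16}; recursion stops.
SUM(level) = 0 + 1 + 1 + 2 + 3 = 7.

7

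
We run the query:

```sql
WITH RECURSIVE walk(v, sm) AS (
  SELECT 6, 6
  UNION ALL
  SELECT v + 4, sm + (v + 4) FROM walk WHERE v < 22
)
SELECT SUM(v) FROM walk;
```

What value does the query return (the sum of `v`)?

Base: v=6, sm=6.
Iteration 1: 6 < 22 holds -> v = 6 + 4 = 10, sm = 6 + 10 = 16.
Iteration 2: 10 < 22 holds -> v = 10 + 4 = 14, sm = 16 + 14 = 30.
Iteration 3: 14 < 22 holds -> v = 14 + 4 = 18, sm = 30 + 18 = 48.
Iteration 4: 18 < 22 holds -> v = 18 + 4 = 22, sm = 48 + 22 = 70.
Iteration 5: 22 < 22 fails; recursion stops.
SUM(v) = 6 + 10 + 14 + 18 + 22 = 70.

70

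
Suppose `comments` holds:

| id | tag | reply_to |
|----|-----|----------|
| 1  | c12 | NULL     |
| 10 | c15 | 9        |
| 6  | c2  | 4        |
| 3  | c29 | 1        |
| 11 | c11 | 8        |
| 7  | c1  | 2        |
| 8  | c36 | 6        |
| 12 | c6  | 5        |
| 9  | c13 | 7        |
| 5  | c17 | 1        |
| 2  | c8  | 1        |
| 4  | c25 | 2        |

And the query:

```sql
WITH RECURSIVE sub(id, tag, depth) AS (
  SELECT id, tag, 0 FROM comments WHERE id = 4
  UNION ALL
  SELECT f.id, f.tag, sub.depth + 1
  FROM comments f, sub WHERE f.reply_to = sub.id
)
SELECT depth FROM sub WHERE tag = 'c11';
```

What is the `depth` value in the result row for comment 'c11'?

3

Base: id=4 (c25) at depth 0.
Iteration 1: rows with reply_to in {4} -> c2 (id 6, depth 1).
Iteration 2: rows with reply_to in {6} -> c36 (id 8, depth 2).
Iteration 3: rows with reply_to in {8} -> c11 (id 11, depth 3).
Iteration 4: no rows with reply_to in {11}; recursion stops.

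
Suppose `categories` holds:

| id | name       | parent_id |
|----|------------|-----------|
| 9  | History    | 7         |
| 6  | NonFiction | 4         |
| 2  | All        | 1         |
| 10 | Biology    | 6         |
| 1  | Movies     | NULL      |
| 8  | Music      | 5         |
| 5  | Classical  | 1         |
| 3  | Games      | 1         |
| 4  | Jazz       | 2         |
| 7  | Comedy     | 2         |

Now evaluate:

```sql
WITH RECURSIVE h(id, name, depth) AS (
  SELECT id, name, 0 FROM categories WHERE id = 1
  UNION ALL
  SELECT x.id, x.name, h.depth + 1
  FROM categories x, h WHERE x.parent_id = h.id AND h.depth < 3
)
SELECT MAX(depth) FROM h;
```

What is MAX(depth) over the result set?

Base: id=1 (Movies) at depth 0.
Iteration 1: rows with parent_id in {1} -> All (id 2, depth 1), Games (id 3, depth 1), Classical (id 5, depth 1).
Iteration 2: rows with parent_id in {2,3,5} -> Jazz (id 4, depth 2), Comedy (id 7, depth 2), Music (id 8, depth 2).
Iteration 3: rows with parent_id in {4,7,8} -> NonFiction (id 6, depth 3), History (id 9, depth 3).
Iteration 4: depth < 3 fails for all current rows; recursion stops.
depth values: 0, 1, 1, 1, 2, 2, 2, 3, 3; the maximum is 3.

3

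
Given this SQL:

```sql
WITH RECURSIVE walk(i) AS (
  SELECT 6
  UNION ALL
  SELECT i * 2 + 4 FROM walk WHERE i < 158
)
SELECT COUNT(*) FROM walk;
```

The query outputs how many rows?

Base: i=6.
Iteration 1: 6 < 158 holds -> i = 6 * 2 + 4 = 16.
Iteration 2: 16 < 158 holds -> i = 16 * 2 + 4 = 36.
Iteration 3: 36 < 158 holds -> i = 36 * 2 + 4 = 76.
Iteration 4: 76 < 158 holds -> i = 76 * 2 + 4 = 156.
Iteration 5: 156 < 158 holds -> i = 156 * 2 + 4 = 316.
Iteration 6: 316 < 158 fails; recursion stops.
Total rows emitted: 6.

6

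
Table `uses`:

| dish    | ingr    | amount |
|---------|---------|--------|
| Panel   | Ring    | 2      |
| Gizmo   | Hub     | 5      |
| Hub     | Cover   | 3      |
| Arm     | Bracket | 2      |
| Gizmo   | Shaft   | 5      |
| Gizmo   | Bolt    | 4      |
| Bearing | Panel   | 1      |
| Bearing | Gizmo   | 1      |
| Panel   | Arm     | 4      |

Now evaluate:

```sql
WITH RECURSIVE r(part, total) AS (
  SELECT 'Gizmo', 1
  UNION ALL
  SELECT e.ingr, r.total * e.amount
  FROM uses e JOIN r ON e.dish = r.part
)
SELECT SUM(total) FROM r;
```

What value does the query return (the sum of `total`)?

30

Base: (Gizmo, total=1).
Iteration 1: components of {Gizmo} -> Bolt = 1*4 = 4, Hub = 1*5 = 5, Shaft = 1*5 = 5.
Iteration 2: components of {Bolt,Hub,Shaft} -> Cover = 5*3 = 15.
Iteration 3: no further components; recursion stops.
SUM(total) = 1 + 5 + 5 + 4 + 15 = 30.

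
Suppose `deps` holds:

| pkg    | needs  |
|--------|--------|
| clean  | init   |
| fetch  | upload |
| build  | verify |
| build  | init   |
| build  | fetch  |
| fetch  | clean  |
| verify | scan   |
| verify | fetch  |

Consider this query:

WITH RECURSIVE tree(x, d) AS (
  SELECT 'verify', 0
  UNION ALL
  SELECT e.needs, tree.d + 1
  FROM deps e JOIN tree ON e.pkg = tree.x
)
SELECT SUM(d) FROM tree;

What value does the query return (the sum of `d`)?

9

Base: (verify, d=0).
Iteration 1: edges from {verify} -> (fetch, d=1), (scan, d=1).
Iteration 2: edges from {fetch,scan} -> (clean, d=2), (upload, d=2).
Iteration 3: edges from {clean,upload} -> (init, d=3).
Iteration 4: no outgoing edges from {init}; recursion stops.
SUM(d) = 0 + 1 + 1 + 2 + 2 + 3 = 9.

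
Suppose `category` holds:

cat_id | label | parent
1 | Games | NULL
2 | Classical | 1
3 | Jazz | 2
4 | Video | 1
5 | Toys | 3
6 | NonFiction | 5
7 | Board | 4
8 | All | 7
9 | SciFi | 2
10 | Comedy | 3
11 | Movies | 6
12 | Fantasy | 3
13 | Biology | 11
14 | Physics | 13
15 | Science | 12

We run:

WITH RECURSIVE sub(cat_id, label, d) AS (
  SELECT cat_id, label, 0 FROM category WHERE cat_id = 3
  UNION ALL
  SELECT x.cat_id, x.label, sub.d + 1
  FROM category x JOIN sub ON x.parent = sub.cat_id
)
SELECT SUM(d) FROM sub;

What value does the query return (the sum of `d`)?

Base: cat_id=3 (Jazz) at d 0.
Iteration 1: rows with parent in {3} -> Toys (id 5, d 1), Comedy (id 10, d 1), Fantasy (id 12, d 1).
Iteration 2: rows with parent in {5,10,12} -> NonFiction (id 6, d 2), Science (id 15, d 2).
Iteration 3: rows with parent in {6,15} -> Movies (id 11, d 3).
Iteration 4: rows with parent in {11} -> Biology (id 13, d 4).
Iteration 5: rows with parent in {13} -> Physics (id 14, d 5).
Iteration 6: no rows with parent in {14}; recursion stops.
SUM(d) = 0 + 1 + 1 + 1 + 2 + 2 + 3 + 4 + 5 = 19.

19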